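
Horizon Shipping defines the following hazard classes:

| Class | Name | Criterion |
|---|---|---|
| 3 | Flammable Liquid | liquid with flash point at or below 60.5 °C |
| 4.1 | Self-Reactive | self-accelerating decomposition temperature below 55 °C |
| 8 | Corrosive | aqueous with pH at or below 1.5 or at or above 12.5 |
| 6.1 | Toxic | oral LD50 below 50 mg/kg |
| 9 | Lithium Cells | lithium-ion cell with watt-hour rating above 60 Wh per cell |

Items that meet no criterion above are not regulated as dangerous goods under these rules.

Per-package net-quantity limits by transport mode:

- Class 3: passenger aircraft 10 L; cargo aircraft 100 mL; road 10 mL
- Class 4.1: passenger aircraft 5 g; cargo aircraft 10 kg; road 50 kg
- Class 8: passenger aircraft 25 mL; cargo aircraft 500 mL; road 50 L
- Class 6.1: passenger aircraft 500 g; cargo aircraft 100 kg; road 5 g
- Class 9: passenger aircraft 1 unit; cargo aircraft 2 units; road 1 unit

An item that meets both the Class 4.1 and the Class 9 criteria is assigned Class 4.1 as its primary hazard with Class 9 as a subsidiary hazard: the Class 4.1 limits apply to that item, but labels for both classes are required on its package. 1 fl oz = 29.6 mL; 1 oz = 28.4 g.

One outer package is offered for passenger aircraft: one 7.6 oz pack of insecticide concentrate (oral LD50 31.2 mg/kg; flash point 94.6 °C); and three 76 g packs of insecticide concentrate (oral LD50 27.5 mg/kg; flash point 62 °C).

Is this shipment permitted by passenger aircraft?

Insecticide concentrate: oral LD50 31.2 mg/kg < 50 mg/kg → Class 6.1 (Toxic).
The insecticide concentrate has oral LD50 27.5 mg/kg, which is < 50 mg/kg, so it is Class 6.1 (Toxic).
Class 6.1 net quantity: (one 7.6 oz pack = 215.84 g) + (three 76 g packs = 228 g) = 443.84 g.
443.84 g ≤ 500 g (passenger aircraft limit, Class 6.1) — within limit.

Yes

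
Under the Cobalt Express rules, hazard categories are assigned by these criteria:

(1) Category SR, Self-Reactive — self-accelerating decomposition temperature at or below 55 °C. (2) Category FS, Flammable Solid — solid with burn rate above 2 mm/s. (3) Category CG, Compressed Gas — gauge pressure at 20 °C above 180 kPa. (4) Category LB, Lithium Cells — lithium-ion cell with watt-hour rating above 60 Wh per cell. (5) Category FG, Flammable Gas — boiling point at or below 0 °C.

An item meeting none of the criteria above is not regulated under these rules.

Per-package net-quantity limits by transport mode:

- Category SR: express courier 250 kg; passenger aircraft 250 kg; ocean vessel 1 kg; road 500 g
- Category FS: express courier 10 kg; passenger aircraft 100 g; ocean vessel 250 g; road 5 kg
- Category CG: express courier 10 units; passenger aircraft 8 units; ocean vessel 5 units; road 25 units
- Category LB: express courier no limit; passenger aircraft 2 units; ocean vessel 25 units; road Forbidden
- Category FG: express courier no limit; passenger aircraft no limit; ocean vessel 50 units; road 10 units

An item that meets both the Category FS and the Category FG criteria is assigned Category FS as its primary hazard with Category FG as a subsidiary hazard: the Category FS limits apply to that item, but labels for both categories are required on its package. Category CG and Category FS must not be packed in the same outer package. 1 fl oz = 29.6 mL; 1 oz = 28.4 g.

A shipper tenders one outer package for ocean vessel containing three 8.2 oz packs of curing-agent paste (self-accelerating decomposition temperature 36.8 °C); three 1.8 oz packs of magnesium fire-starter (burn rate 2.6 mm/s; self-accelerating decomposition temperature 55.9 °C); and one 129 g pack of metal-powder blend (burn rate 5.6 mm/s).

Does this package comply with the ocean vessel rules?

With self-accelerating decomposition temperature 36.8 °C (≤ 55 °C), the curing-agent paste falls in Category SR.
With burn rate 2.6 mm/s (> 2 mm/s), the magnesium fire-starter falls in Category FS.
Metal-powder blend: burn rate 5.6 mm/s > 2 mm/s → Category FS (Flammable Solid).
Category FS net quantity: (three 1.8 oz packs = 153.36 g) + 129 g = 282.36 g.
282.36 g exceeds the ocean vessel limit of 250 g for Category FS.
Category SR quantity: three 8.2 oz packs = 698.64 g.
698.64 g is within the ocean vessel limit of 1 kg for Category SR.
The segregation rule (Category CG with Category FS) does not apply to Category FS with Category SR.

No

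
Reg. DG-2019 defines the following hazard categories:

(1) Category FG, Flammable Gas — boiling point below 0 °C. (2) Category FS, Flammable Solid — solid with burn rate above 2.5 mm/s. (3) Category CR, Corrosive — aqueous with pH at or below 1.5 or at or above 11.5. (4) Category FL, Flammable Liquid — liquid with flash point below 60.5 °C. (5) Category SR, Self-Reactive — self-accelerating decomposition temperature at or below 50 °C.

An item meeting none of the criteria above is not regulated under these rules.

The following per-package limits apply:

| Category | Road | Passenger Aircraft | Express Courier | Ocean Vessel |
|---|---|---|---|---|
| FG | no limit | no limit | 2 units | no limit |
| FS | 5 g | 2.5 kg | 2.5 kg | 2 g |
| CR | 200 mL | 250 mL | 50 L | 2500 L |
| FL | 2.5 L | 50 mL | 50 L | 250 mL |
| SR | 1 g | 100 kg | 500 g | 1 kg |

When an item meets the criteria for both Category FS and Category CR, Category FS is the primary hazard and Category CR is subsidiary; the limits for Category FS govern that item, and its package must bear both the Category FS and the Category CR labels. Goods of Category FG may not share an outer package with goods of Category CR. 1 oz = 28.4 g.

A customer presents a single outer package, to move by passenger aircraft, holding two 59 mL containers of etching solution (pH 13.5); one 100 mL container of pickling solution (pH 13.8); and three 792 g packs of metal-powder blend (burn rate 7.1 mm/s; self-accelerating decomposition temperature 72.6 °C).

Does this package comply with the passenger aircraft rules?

The etching solution has pH 13.5, which is ≥ 11.5, so it is Category CR (Corrosive).
The pickling solution has pH 13.8, which is ≥ 11.5, so it is Category CR (Corrosive).
Burn rate 7.1 mm/s meets the Category FS criterion (Flammable Solid), so the metal-powder blend is Category FS.
Category CR net quantity: (two 59 mL containers = 118 mL) + 100 mL = 218 mL.
218 mL ≤ 250 mL (passenger aircraft limit, Category CR) — within limit.
Category FS quantity: three 792 g packs = 2.376 kg.
2.376 kg ≤ 2.5 kg (passenger aircraft limit, Category FS) — within limit.
The segregation rule (Category FG with Category CR) does not apply to Category CR with Category FS.
Every hazard category is within its passenger aircraft limit and no segregation rule is violated.

Yes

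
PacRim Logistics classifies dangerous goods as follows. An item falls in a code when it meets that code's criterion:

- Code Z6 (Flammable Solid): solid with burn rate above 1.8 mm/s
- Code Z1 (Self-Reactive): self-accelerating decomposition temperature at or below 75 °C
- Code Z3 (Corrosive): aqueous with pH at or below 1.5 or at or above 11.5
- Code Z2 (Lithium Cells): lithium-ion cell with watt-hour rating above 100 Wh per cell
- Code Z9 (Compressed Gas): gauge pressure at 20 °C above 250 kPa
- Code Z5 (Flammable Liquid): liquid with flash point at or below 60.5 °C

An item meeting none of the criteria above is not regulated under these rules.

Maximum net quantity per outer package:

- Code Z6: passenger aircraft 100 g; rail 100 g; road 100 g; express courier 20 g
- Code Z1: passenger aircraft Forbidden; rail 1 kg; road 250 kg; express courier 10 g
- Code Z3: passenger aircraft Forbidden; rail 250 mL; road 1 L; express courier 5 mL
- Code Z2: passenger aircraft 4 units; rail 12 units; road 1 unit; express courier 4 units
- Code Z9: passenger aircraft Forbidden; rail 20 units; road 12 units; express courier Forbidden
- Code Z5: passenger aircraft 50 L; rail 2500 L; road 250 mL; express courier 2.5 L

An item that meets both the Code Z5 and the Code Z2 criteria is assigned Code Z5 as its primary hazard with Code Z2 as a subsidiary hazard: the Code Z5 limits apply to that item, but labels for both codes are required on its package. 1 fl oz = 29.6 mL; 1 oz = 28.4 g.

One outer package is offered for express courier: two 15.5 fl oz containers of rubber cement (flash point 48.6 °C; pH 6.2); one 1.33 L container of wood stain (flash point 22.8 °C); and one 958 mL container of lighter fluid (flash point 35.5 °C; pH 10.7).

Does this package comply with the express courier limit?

No

Rubber cement: flash point 48.6 °C ≤ 60.5 °C → Code Z5 (Flammable Liquid).
Flash point 22.8 °C meets the Code Z5 criterion (Flammable Liquid), so the wood stain is Code Z5.
The lighter fluid has flash point 35.5 °C, which is ≤ 60.5 °C, so it is Code Z5 (Flammable Liquid).
Total Code Z5: (two 15.5 fl oz containers = 917.6 mL) + 1.33 L + 958 mL = 3205.6 mL.
3205.6 mL > 2.5 L (express courier limit, Code Z5) — over the limit.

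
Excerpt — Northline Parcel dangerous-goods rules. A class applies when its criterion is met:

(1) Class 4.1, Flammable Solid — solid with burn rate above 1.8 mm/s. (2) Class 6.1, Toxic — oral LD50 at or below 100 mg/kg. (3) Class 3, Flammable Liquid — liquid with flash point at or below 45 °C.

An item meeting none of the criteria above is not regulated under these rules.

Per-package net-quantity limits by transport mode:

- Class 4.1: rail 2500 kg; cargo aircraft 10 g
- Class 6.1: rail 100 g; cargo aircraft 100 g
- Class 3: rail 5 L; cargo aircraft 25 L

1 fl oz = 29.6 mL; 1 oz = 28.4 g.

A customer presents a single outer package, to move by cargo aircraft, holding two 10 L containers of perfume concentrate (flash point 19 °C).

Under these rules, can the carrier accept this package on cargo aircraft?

Perfume concentrate: flash point 19 °C ≤ 45 °C → Class 3 (Flammable Liquid).
Class 3 quantity: two 10 L containers = 20 L.
20 L ≤ 25 L (cargo aircraft limit, Class 3) — within limit.

Yes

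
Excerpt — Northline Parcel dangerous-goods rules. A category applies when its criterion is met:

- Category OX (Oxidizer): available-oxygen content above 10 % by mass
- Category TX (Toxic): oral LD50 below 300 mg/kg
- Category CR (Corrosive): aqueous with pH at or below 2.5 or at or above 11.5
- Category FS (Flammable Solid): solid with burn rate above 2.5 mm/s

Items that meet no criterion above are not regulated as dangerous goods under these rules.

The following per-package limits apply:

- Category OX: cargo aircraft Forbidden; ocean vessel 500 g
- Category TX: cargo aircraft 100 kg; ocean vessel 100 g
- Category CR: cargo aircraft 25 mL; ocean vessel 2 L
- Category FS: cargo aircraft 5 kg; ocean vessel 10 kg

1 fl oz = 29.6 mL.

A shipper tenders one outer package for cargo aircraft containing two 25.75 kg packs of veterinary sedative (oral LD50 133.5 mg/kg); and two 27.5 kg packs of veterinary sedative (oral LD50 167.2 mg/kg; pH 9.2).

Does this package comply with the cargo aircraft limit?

No

Veterinary sedative: oral LD50 133.5 mg/kg < 300 mg/kg → Category TX (Toxic).
With oral LD50 167.2 mg/kg (< 300 mg/kg), the veterinary sedative falls in Category TX.
Category TX net quantity: (two 25.75 kg packs = 51.5 kg) + (two 27.5 kg packs = 55 kg) = 106.5 kg.
106.5 kg exceeds the cargo aircraft limit of 100 kg for Category TX.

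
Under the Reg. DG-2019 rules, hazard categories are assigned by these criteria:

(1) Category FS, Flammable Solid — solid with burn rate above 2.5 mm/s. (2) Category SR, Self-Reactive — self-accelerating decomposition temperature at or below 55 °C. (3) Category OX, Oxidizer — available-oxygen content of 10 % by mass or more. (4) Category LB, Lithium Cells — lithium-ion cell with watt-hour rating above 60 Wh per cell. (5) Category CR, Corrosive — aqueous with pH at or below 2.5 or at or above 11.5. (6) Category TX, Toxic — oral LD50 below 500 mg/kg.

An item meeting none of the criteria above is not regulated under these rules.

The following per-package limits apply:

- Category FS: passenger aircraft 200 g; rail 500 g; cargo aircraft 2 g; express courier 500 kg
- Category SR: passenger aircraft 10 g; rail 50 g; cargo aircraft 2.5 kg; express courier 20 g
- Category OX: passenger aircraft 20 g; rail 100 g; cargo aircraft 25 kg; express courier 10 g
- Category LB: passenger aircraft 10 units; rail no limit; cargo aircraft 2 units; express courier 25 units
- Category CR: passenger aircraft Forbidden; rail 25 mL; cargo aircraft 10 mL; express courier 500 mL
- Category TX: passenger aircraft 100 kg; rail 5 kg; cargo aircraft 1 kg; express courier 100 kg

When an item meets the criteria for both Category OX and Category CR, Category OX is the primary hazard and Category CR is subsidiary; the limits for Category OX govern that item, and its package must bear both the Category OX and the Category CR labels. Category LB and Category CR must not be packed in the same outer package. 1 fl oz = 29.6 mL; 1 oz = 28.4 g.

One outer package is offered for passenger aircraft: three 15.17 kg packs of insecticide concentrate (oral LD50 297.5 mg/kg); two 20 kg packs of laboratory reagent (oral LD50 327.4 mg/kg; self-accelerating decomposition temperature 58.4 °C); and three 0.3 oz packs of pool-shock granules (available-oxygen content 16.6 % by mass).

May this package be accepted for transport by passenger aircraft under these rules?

No

The insecticide concentrate has oral LD50 297.5 mg/kg, which is < 500 mg/kg, so it is Category TX (Toxic).
With oral LD50 327.4 mg/kg (< 500 mg/kg), the laboratory reagent falls in Category TX.
With available-oxygen content 16.6 % by mass (≥ 10 % by mass), the pool-shock granules fall in Category OX.
Total Category TX: (three 15.17 kg packs = 45.51 kg) + (two 20 kg packs = 40 kg) = 85.51 kg.
That is within the Category TX passenger aircraft limit of 100 kg.
Category OX quantity: three 0.3 oz packs = 25.56 g.
25.56 g exceeds the passenger aircraft limit of 20 g for Category OX.
The segregation rule (Category LB with Category CR) does not apply to Category TX with Category OX.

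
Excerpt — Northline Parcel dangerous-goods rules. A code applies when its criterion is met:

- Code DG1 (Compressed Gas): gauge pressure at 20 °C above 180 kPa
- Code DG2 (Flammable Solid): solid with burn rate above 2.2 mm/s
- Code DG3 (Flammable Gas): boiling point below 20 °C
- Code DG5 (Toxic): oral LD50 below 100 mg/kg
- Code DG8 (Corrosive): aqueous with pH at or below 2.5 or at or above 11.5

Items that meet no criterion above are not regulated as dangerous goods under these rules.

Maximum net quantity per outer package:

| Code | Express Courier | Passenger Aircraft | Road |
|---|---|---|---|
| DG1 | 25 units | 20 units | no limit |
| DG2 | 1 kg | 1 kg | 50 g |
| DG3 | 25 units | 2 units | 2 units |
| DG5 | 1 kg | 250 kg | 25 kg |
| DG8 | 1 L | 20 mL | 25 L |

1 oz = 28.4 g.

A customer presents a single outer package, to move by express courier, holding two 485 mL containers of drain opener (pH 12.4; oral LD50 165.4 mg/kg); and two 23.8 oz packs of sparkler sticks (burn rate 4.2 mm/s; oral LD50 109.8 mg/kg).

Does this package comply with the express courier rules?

The drain opener has pH 12.4, which is ≥ 11.5, so it is Code DG8 (Corrosive).
The sparkler sticks have burn rate 4.2 mm/s, which is > 2.2 mm/s, so they are Code DG2 (Flammable Solid).
Code DG2 quantity: two 23.8 oz packs = 1351.84 g.
1351.84 g > 1 kg (express courier limit, Code DG2) — over the limit.
Code DG8 quantity: two 485 mL containers = 970 mL.
970 mL is within the express courier limit of 1 L for Code DG8.

No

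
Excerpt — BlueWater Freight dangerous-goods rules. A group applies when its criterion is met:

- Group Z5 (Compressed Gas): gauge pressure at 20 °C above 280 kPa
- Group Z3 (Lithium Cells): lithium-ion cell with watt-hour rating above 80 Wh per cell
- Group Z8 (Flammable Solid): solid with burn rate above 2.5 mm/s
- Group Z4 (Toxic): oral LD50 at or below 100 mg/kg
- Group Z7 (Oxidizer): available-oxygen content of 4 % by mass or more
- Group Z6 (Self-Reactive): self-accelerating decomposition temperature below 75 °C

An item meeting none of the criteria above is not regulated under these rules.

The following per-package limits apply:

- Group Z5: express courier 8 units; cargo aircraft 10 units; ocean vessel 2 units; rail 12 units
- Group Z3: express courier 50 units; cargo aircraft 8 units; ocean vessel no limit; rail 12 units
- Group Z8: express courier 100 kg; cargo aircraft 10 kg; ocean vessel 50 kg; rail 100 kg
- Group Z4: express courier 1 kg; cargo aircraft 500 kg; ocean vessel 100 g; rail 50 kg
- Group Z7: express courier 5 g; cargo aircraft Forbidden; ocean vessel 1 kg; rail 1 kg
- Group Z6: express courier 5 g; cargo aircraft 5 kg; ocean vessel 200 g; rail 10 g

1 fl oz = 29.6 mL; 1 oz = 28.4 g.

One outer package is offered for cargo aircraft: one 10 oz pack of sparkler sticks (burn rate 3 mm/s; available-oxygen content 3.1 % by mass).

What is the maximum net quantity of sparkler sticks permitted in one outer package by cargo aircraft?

10 kg

With burn rate 3 mm/s (> 2.5 mm/s), the sparkler sticks fall in Group Z8.
The cargo aircraft limit for Group Z8 is 10 kg.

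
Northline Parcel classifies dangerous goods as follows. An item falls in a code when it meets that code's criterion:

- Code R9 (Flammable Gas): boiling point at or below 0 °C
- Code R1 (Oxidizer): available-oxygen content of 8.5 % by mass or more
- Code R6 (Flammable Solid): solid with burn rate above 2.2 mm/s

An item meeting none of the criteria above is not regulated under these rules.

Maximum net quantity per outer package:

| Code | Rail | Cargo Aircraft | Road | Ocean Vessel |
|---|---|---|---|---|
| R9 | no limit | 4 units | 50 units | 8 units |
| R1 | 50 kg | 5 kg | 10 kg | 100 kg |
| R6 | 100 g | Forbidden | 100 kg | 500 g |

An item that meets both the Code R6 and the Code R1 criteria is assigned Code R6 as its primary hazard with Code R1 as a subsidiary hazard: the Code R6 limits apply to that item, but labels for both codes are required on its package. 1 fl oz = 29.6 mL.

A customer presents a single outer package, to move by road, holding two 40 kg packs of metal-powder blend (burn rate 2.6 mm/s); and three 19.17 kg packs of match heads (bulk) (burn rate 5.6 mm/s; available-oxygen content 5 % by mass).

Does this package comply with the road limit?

No

Metal-powder blend: burn rate 2.6 mm/s > 2.2 mm/s → Code R6 (Flammable Solid).
Match heads (bulk): burn rate 5.6 mm/s > 2.2 mm/s → Code R6 (Flammable Solid).
Code R6 net quantity: (two 40 kg packs = 80 kg) + (three 19.17 kg packs = 57.51 kg) = 137.51 kg.
That exceeds the Code R6 road limit of 100 kg.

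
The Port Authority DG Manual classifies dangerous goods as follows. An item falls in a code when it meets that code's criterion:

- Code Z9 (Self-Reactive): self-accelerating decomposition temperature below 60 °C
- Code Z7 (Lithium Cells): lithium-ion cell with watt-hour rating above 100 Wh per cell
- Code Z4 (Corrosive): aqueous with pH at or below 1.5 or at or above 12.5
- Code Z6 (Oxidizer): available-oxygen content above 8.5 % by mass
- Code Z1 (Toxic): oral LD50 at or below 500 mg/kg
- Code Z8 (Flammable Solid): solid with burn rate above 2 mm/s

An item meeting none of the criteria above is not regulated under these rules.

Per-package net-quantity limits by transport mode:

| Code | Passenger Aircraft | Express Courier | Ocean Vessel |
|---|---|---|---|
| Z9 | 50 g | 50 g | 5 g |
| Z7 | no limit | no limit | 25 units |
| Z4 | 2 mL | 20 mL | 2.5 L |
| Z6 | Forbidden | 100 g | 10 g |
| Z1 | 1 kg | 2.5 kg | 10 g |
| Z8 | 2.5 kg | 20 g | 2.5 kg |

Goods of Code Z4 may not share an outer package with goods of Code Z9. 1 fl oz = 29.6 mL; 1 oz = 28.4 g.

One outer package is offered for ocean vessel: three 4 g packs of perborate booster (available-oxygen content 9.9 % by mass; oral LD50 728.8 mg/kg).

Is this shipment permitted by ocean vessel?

Perborate booster: available-oxygen content 9.9 % by mass > 8.5 % by mass → Code Z6 (Oxidizer).
Code Z6 quantity: three 4 g packs = 12 g.
12 g exceeds the ocean vessel limit of 10 g for Code Z6.

No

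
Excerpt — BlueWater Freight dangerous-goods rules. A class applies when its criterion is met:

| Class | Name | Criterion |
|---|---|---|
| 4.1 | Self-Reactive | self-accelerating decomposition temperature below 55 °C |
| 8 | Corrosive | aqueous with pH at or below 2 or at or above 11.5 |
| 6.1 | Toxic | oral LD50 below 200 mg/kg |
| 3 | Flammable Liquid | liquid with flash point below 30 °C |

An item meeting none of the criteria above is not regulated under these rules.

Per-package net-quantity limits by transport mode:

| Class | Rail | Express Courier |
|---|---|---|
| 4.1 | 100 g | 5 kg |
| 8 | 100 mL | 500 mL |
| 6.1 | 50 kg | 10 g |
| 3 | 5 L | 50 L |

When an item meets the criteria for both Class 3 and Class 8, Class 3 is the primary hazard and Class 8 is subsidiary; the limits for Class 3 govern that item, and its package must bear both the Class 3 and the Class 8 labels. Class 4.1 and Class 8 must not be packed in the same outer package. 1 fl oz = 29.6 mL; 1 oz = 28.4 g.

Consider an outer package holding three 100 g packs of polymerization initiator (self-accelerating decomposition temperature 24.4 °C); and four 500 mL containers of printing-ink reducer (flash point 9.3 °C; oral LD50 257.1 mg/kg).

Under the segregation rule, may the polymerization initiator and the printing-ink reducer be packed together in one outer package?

The polymerization initiator has self-accelerating decomposition temperature 24.4 °C, which is < 55 °C, so it is Class 4.1 (Self-Reactive).
Flash point 9.3 °C meets the Class 3 criterion (Flammable Liquid), so the printing-ink reducer is Class 3.
No segregation rule bars Class 4.1 with Class 3.

Yes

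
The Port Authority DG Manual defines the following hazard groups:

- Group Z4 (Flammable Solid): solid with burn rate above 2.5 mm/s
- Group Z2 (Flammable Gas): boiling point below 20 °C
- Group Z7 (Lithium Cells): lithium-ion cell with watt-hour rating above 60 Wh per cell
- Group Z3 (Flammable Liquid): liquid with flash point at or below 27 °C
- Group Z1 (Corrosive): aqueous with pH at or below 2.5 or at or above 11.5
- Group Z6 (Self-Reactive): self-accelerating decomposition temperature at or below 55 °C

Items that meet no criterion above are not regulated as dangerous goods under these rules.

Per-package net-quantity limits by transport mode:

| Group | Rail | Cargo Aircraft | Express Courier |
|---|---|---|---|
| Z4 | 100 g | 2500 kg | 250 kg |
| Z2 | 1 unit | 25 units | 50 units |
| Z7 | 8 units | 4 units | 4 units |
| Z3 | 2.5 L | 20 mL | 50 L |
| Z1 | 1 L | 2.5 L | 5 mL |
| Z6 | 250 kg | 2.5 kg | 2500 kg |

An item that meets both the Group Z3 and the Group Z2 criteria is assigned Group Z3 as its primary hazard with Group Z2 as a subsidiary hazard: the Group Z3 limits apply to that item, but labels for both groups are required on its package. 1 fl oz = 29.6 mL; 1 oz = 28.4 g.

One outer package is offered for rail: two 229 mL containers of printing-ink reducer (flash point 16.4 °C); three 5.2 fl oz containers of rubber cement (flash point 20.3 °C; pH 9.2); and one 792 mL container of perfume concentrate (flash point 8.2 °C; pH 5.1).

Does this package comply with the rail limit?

Flash point 16.4 °C meets the Group Z3 criterion (Flammable Liquid), so the printing-ink reducer is Group Z3.
With flash point 20.3 °C (≤ 27 °C), the rubber cement falls in Group Z3.
The perfume concentrate has flash point 8.2 °C, which is ≤ 27 °C, so it is Group Z3 (Flammable Liquid).
Group Z3 net quantity: (two 229 mL containers = 458 mL) + (three 5.2 fl oz containers = 461.76 mL) + 792 mL = 1711.76 mL.
1711.76 mL is within the rail limit of 2.5 L for Group Z3.

Yes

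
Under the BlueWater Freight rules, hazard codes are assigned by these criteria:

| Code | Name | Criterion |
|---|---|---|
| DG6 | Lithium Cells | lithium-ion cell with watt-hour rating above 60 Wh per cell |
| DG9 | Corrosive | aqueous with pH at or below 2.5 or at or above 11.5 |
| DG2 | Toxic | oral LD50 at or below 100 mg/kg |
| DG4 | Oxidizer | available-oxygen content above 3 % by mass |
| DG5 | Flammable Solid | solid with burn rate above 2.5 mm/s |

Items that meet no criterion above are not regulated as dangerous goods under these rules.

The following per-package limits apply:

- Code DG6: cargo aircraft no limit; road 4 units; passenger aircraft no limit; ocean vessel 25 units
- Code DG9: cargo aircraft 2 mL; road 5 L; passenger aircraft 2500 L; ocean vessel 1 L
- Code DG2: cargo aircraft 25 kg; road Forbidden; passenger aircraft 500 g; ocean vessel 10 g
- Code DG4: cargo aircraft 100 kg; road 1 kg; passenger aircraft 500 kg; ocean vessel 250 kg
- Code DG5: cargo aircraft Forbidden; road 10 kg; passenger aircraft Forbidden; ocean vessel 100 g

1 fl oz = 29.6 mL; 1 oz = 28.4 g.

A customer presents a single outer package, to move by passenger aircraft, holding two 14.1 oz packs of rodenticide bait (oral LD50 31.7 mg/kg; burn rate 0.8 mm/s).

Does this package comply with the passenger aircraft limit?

No

Rodenticide bait: oral LD50 31.7 mg/kg ≤ 100 mg/kg → Code DG2 (Toxic).
Code DG2 quantity: two 14.1 oz packs = 800.88 g.
800.88 g exceeds the passenger aircraft limit of 500 g for Code DG2.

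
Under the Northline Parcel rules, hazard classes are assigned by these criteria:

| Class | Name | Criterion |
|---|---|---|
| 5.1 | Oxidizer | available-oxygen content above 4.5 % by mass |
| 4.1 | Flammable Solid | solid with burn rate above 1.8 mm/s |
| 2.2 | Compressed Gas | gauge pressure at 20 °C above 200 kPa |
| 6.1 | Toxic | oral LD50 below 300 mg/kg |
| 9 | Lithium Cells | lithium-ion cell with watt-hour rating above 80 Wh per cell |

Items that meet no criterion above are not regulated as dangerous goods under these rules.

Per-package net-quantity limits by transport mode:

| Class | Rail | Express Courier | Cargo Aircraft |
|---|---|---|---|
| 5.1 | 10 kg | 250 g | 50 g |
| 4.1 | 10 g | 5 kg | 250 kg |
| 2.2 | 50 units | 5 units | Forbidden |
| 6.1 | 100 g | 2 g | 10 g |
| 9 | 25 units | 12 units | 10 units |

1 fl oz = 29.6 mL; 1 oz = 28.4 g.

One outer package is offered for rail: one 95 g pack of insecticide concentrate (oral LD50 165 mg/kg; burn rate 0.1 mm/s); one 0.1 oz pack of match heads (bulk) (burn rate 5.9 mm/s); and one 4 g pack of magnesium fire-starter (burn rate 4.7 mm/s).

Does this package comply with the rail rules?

Yes

Oral LD50 165 mg/kg meets the Class 6.1 criterion (Toxic), so the insecticide concentrate is Class 6.1.
Match heads (bulk): burn rate 5.9 mm/s > 1.8 mm/s → Class 4.1 (Flammable Solid).
With burn rate 4.7 mm/s (> 1.8 mm/s), the magnesium fire-starter falls in Class 4.1.
Class 6.1 quantity: 95 g.
That is within the Class 6.1 rail limit of 100 g.
Class 4.1 net quantity: (one 0.1 oz pack = 2.84 g) + 4 g = 6.84 g.
That is within the Class 4.1 rail limit of 10 g.
Every hazard class is within its rail limit and no segregation rule is violated.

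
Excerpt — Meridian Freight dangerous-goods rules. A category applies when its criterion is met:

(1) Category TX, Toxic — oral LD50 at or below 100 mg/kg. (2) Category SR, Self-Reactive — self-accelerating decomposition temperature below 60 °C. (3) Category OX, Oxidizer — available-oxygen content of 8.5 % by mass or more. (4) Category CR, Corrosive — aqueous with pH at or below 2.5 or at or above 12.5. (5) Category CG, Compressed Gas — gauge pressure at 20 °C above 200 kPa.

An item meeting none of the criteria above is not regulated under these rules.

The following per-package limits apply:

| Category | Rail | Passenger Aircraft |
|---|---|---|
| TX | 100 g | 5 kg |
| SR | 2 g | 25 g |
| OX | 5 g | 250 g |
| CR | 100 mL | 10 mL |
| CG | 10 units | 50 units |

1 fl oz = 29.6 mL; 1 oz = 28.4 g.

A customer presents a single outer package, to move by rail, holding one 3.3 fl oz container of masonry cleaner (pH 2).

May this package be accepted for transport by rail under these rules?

Yes

The masonry cleaner has pH 2, which is ≤ 2.5, so it is Category CR (Corrosive).
Category CR quantity: one 3.3 fl oz container = 97.68 mL.
That is within the Category CR rail limit of 100 mL.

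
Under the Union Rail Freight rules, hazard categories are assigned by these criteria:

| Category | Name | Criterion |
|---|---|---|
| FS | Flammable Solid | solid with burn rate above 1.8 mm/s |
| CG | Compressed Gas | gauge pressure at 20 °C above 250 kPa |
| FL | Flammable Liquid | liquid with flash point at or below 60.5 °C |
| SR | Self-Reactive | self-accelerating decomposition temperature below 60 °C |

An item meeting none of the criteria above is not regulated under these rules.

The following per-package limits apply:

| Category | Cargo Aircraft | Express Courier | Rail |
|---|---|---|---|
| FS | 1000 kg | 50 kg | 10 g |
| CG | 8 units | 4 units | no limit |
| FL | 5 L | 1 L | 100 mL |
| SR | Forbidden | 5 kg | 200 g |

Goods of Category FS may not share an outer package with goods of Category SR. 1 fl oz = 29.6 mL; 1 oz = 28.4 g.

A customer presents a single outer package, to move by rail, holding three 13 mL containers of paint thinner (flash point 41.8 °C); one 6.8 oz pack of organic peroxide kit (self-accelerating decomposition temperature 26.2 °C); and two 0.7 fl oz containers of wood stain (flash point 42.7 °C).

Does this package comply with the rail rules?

Flash point 41.8 °C meets the Category FL criterion (Flammable Liquid), so the paint thinner is Category FL.
Organic peroxide kit: self-accelerating decomposition temperature 26.2 °C < 60 °C → Category SR (Self-Reactive).
Flash point 42.7 °C meets the Category FL criterion (Flammable Liquid), so the wood stain is Category FL.
Category SR quantity: one 6.8 oz pack = 193.12 g.
193.12 g is within the rail limit of 200 g for Category SR.
Category FL net quantity: (three 13 mL containers = 39 mL) + (two 0.7 fl oz containers = 41.44 mL) = 80.44 mL.
That is within the Category FL rail limit of 100 mL.
The segregation rule (Category FS with Category SR) does not apply to Category SR with Category FL.
Every hazard category is within its rail limit and no segregation rule is violated.

Yes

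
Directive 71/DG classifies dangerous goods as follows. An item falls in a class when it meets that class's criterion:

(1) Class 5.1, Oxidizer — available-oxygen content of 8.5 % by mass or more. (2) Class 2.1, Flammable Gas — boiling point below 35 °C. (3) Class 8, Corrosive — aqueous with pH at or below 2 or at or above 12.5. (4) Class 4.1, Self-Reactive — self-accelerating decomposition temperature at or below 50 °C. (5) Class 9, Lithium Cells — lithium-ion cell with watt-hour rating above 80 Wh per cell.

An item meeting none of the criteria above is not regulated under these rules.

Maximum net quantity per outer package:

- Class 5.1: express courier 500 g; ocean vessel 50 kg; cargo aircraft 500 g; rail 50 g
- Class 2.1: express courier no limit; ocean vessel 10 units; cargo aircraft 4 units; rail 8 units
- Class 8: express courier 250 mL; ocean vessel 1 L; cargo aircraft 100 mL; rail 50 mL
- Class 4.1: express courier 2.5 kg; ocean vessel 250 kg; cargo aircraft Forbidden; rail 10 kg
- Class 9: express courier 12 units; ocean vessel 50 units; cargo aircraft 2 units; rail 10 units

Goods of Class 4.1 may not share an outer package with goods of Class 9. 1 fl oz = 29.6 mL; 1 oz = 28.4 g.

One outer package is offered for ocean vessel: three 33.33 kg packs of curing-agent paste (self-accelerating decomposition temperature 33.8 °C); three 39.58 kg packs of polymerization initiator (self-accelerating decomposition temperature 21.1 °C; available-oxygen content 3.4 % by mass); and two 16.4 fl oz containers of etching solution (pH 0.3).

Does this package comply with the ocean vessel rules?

Yes

Self-accelerating decomposition temperature 33.8 °C meets the Class 4.1 criterion (Self-Reactive), so the curing-agent paste is Class 4.1.
The polymerization initiator has self-accelerating decomposition temperature 21.1 °C, which is ≤ 50 °C, so it is Class 4.1 (Self-Reactive).
pH 0.3 meets the Class 8 criterion (Corrosive), so the etching solution is Class 8.
Class 4.1 net quantity: (three 33.33 kg packs = 99.99 kg) + (three 39.58 kg packs = 118.74 kg) = 218.73 kg.
That is within the Class 4.1 ocean vessel limit of 250 kg.
Class 8 quantity: two 16.4 fl oz containers = 970.88 mL.
970.88 mL is within the ocean vessel limit of 1 L for Class 8.
The segregation rule (Class 4.1 with Class 9) does not apply to Class 4.1 with Class 8.
Every hazard class is within its ocean vessel limit and no segregation rule is violated.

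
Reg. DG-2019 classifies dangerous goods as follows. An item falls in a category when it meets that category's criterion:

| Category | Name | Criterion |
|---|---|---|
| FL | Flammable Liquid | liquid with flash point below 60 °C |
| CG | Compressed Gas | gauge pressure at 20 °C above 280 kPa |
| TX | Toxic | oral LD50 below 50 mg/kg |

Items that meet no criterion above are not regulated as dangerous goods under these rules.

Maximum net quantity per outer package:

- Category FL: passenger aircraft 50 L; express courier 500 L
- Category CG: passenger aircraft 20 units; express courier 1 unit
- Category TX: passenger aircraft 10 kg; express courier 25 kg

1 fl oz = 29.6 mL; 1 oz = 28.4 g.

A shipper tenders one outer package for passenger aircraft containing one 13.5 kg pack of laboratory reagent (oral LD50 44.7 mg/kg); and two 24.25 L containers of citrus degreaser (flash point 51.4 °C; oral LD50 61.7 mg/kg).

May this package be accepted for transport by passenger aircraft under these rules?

No

Oral LD50 44.7 mg/kg meets the Category TX criterion (Toxic), so the laboratory reagent is Category TX.
The citrus degreaser has flash point 51.4 °C, which is < 60 °C, so it is Category FL (Flammable Liquid).
Category FL quantity: two 24.25 L containers = 48.5 L.
48.5 L is within the passenger aircraft limit of 50 L for Category FL.
Category TX quantity: 13.5 kg.
13.5 kg exceeds the passenger aircraft limit of 10 kg for Category TX.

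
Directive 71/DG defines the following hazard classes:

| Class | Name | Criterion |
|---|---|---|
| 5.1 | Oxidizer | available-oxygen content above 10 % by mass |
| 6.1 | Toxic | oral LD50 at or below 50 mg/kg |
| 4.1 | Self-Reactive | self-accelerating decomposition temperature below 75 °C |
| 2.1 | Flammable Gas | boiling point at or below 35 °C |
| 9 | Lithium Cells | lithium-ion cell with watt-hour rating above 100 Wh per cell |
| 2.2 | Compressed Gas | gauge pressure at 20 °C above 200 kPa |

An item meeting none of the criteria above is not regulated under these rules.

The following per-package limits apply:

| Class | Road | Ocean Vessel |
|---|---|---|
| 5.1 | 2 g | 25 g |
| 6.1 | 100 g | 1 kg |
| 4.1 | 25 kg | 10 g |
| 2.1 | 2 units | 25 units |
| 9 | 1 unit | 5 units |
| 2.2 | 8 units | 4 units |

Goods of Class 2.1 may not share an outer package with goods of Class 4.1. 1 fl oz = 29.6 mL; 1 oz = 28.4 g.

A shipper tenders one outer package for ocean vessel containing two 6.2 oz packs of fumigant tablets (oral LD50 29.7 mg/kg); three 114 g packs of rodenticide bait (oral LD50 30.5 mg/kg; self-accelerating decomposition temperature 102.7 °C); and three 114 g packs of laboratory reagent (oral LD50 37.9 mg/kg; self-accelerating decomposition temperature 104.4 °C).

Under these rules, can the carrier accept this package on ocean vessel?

No

Fumigant tablets: oral LD50 29.7 mg/kg ≤ 50 mg/kg → Class 6.1 (Toxic).
Rodenticide bait: oral LD50 30.5 mg/kg ≤ 50 mg/kg → Class 6.1 (Toxic).
The laboratory reagent has oral LD50 37.9 mg/kg, which is ≤ 50 mg/kg, so it is Class 6.1 (Toxic).
Total Class 6.1: (two 6.2 oz packs = 352.16 g) + (three 114 g packs = 342 g) + (three 114 g packs = 342 g) = 1036.16 g.
1036.16 g > 1 kg (ocean vessel limit, Class 6.1) — over the limit.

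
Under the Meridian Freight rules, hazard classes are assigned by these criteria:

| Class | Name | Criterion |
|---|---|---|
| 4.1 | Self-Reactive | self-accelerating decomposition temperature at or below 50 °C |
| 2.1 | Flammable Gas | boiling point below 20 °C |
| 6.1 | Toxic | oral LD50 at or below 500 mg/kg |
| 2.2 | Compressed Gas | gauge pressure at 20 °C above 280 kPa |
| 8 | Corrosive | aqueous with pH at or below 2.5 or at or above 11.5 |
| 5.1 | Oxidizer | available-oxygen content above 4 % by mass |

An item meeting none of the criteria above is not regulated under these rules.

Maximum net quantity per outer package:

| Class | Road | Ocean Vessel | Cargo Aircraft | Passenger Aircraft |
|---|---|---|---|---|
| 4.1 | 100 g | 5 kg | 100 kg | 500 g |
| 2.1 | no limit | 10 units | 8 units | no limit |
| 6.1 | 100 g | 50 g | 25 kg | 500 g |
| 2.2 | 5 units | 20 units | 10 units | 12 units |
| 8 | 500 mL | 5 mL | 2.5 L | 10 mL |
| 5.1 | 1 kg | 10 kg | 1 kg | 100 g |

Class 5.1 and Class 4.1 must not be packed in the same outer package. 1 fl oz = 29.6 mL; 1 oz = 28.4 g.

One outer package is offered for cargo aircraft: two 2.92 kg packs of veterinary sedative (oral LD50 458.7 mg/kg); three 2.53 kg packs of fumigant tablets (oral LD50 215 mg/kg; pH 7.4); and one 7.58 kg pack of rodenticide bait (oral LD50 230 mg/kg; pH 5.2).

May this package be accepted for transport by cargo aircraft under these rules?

Oral LD50 458.7 mg/kg meets the Class 6.1 criterion (Toxic), so the veterinary sedative is Class 6.1.
Fumigant tablets: oral LD50 215 mg/kg ≤ 500 mg/kg → Class 6.1 (Toxic).
The rodenticide bait has oral LD50 230 mg/kg, which is ≤ 500 mg/kg, so it is Class 6.1 (Toxic).
Class 6.1 net quantity: (two 2.92 kg packs = 5.84 kg) + (three 2.53 kg packs = 7.59 kg) + 7.58 kg = 21.01 kg.
21.01 kg is within the cargo aircraft limit of 25 kg for Class 6.1.

Yes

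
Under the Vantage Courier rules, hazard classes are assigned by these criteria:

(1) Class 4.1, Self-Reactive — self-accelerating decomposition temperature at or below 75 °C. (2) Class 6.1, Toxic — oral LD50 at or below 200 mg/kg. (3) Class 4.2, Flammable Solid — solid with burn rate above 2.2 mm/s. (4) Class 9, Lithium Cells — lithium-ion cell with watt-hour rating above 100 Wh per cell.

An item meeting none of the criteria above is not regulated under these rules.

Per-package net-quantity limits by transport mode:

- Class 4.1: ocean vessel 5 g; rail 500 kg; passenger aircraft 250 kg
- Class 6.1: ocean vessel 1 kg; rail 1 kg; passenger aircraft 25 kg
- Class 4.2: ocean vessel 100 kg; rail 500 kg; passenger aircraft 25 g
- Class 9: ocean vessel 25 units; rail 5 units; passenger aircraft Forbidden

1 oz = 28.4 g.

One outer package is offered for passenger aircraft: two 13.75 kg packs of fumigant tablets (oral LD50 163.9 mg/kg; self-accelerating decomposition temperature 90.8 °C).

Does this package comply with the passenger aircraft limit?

No

With oral LD50 163.9 mg/kg (≤ 200 mg/kg), the fumigant tablets fall in Class 6.1.
Class 6.1 quantity: two 13.75 kg packs = 27.5 kg.
27.5 kg > 25 kg (passenger aircraft limit, Class 6.1) — over the limit.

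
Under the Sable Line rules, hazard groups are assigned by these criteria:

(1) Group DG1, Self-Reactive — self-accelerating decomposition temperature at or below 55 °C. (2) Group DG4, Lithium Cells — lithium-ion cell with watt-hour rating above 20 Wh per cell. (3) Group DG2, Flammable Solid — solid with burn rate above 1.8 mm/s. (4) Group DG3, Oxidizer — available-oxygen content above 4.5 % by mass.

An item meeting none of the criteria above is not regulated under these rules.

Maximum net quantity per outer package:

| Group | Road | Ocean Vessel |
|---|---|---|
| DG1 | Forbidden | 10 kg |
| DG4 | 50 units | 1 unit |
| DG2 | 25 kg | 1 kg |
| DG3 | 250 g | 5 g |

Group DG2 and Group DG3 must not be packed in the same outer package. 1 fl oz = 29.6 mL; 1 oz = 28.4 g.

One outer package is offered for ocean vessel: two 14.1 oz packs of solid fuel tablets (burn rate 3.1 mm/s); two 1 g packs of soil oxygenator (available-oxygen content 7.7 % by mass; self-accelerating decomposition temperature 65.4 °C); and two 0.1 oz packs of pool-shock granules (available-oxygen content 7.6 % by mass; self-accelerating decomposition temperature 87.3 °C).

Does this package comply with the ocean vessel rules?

Solid fuel tablets: burn rate 3.1 mm/s > 1.8 mm/s → Group DG2 (Flammable Solid).
Soil oxygenator: available-oxygen content 7.7 % by mass > 4.5 % by mass → Group DG3 (Oxidizer).
Available-oxygen content 7.6 % by mass meets the Group DG3 criterion (Oxidizer), so the pool-shock granules are Group DG3.
Group DG2 quantity: two 14.1 oz packs = 800.88 g.
That is within the Group DG2 ocean vessel limit of 1 kg.
Total Group DG3: (two 1 g packs = 2 g) + (two 0.1 oz packs = 5.68 g) = 7.68 g.
7.68 g exceeds the ocean vessel limit of 5 g for Group DG3.
Group DG2 and Group DG3 may not share an outer package.

No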